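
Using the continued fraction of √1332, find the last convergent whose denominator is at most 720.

√1332 = [36; 2, 72, …] (period length 2).
Convergents:
  p_0/q_0 = 36/1
  p_1/q_1 = 73/2
  p_2/q_2 = 5292/145
  p_3/q_3 = 10657/292
  p_4/q_4 = 772596/21169
q_3 = 292 ≤ 720 < 21169 = q_4, so the answer is 10657/292.

10657/292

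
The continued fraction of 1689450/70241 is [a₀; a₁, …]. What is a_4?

13

1689450 = 24·70241 + 3666   →  a_0 = 24
70241 = 19·3666 + 587   →  a_1 = 19
3666 = 6·587 + 144   →  a_2 = 6
587 = 4·144 + 11   →  a_3 = 4
144 = 13·11 + 1   →  a_4 = 13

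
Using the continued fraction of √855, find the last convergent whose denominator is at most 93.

731/25

√855 = [29; 4, 6, 4, 58, …] (period length 4).
Convergents:
  p_0/q_0 = 29/1
  p_1/q_1 = 117/4
  p_2/q_2 = 731/25
  p_3/q_3 = 3041/104
q_2 = 25 ≤ 93 < 104 = q_3, so the answer is 731/25.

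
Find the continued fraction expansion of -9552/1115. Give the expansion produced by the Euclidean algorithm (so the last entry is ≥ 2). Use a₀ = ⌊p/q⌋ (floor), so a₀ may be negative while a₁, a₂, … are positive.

-9552 = -9*1115 + 483
1115 = 2*483 + 149
483 = 3*149 + 36
149 = 4*36 + 5
36 = 7*5 + 1
5 = 5*1 + 0  (stop)
So -9552/1115 = [-9; 2, 3, 4, 7, 5].

[-9; 2, 3, 4, 7, 5]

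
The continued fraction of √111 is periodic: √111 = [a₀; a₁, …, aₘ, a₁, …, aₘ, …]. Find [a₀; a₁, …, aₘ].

a₀ = ⌊√111⌋ = 10.
With m₀=0, d₀=1 and mₖ₊₁ = dₖaₖ − mₖ, dₖ₊₁ = (n − mₖ₊₁²)/dₖ, aₖ₊₁ = ⌊(a₀+mₖ₊₁)/dₖ₊₁⌋:
  k=1: m=10, d=11, a=1
  k=2: m=1, d=10, a=1
  k=3: m=9, d=3, a=6
  k=4: m=9, d=10, a=1
  k=5: m=1, d=11, a=1
  k=6: m=10, d=1, a=20
d=1 and a=2a₀=20 at k=6, so the next step gives (m, d) = (10, 11) again — its k=1 value — and the period has length 6.

[10; 1, 1, 6, 1, 1, 20]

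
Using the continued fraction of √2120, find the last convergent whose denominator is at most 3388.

√2120 = [46; 23, 92, …] (period length 2).
Convergents:
  p_0/q_0 = 46/1
  p_1/q_1 = 1059/23
  p_2/q_2 = 97474/2117
  p_3/q_3 = 2242961/48714
q_2 = 2117 ≤ 3388 < 48714 = q_3, so the answer is 97474/2117.

97474/2117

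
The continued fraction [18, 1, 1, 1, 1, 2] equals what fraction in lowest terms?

Using pₖ = aₖpₖ₋₁ + pₖ₋₂ and qₖ = aₖqₖ₋₁ + qₖ₋₂:
  k=0: a=18, p=18, q=1
  k=1: a=1, p=19, q=1
  k=2: a=1, p=37, q=2
  k=3: a=1, p=56, q=3
  k=4: a=1, p=93, q=5
  k=5: a=2, p=242, q=13

242/13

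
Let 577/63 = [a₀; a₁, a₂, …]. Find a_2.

3

577 = 9·63 + 10   →  a_0 = 9
63 = 6·10 + 3   →  a_1 = 6
10 = 3·3 + 1   →  a_2 = 3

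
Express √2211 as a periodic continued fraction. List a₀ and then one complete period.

[47; 47, 94]

a₀ = ⌊√2211⌋ = 47.
With m₀=0, d₀=1 and mₖ₊₁ = dₖaₖ − mₖ, dₖ₊₁ = (n − mₖ₊₁²)/dₖ, aₖ₊₁ = ⌊(a₀+mₖ₊₁)/dₖ₊₁⌋:
  k=1: m=47, d=2, a=47
  k=2: m=47, d=1, a=94
d=1 and a=2a₀=94 at k=2, so the next step gives (m, d) = (47, 2) again — its k=1 value — and the period has length 2.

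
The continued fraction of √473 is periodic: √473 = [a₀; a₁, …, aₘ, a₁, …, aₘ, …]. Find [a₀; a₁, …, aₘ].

a₀ = ⌊√473⌋ = 21.

[21; 1, 2, 1, 42]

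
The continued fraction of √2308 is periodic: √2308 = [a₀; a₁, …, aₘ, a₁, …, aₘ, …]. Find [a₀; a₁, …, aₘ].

[48; 24, 96]

a₀ = ⌊√2308⌋ = 48.
With m₀=0, d₀=1 and mₖ₊₁ = dₖaₖ − mₖ, dₖ₊₁ = (n − mₖ₊₁²)/dₖ, aₖ₊₁ = ⌊(a₀+mₖ₊₁)/dₖ₊₁⌋:
  k=1: m=48, d=4, a=24
  k=2: m=48, d=1, a=96
d=1 and a=2a₀=96 at k=2, so the next step gives (m, d) = (48, 4) again — its k=1 value — and the period has length 2.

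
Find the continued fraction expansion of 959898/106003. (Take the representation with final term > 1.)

[9; 18, 18, 15, 2, 10]

959898 = 9×106003 + 5871
106003 = 18×5871 + 325
5871 = 18×325 + 21
325 = 15×21 + 10
21 = 2×10 + 1
10 = 10×1 + 0  (stop)
So 959898/106003 = [9; 18, 18, 15, 2, 10].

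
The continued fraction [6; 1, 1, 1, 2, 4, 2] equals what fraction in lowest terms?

517/78

Fold from the inside: start with 2/1.
  4 + 1/2 = 9/2
  2 + 2/9 = 20/9
  1 + 9/20 = 29/20
  1 + 20/29 = 49/29
  1 + 29/49 = 78/49
  6 + 49/78 = 517/78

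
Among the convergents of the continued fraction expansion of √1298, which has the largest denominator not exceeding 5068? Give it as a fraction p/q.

√1298 = [36; 36, 72, …] (period length 2).
Convergents:
  p_0/q_0 = 36/1
  p_1/q_1 = 1297/36
  p_2/q_2 = 93420/2593
  p_3/q_3 = 3364417/93384
q_2 = 2593 ≤ 5068 < 93384 = q_3, so the answer is 93420/2593.

93420/2593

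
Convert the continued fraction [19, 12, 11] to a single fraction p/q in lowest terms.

2538/133

Using pₖ = aₖpₖ₋₁ + pₖ₋₂ and qₖ = aₖqₖ₋₁ + qₖ₋₂:
  k=0: a=19, p=19, q=1
  k=1: a=12, p=229, q=12
  k=2: a=11, p=2538, q=133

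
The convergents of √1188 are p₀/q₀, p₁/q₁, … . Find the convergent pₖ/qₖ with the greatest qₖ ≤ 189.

√1188 = [34; 2, 7, 6, 7, 2, 68, …] (period length 6).
Convergents:
  p_0/q_0 = 34/1
  p_1/q_1 = 69/2
  p_2/q_2 = 517/15
  p_3/q_3 = 3171/92
  p_4/q_4 = 22714/659
q_3 = 92 ≤ 189 < 659 = q_4, so the answer is 3171/92.

3171/92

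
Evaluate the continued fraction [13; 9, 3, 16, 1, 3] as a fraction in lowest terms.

25061/1912

Fold from the inside: start with 3/1.
  1 + 1/3 = 4/3
  16 + 3/4 = 67/4
  3 + 4/67 = 205/67
  9 + 67/205 = 1912/205
  13 + 205/1912 = 25061/1912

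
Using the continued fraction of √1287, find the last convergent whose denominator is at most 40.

√1287 = [35; 1, 6, 1, 70, …] (period length 4).
Convergents:
  p_0/q_0 = 35/1
  p_1/q_1 = 36/1
  p_2/q_2 = 251/7
  p_3/q_3 = 287/8
  p_4/q_4 = 20341/567
q_3 = 8 ≤ 40 < 567 = q_4, so the answer is 287/8.

287/8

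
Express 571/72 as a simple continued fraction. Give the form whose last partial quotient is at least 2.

571 = 7*72 + 67
72 = 1*67 + 5
67 = 13*5 + 2
5 = 2*2 + 1
2 = 2*1 + 0  (stop)
So 571/72 = [7; 1, 13, 2, 2].

[7; 1, 13, 2, 2]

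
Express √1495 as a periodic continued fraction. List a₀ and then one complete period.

a₀ = ⌊√1495⌋ = 38.

[38; 1, 1, 1, 76]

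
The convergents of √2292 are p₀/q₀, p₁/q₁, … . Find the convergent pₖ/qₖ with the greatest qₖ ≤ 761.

√2292 = [47; 1, 6, 1, 94, …] (period length 4).
Convergents:
  p_0/q_0 = 47/1
  p_1/q_1 = 48/1
  p_2/q_2 = 335/7
  p_3/q_3 = 383/8
  p_4/q_4 = 36337/759
  p_5/q_5 = 36720/767
q_4 = 759 ≤ 761 < 767 = q_5, so the answer is 36337/759.

36337/759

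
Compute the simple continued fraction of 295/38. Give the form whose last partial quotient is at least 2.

295 = 7*38 + 29
38 = 1*29 + 9
29 = 3*9 + 2
9 = 4*2 + 1
2 = 2*1 + 0  (stop)
So 295/38 = [7; 1, 3, 4, 2].

[7; 1, 3, 4, 2]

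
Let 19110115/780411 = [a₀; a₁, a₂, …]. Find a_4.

18

19110115 = 24·780411 + 380251   →  a_0 = 24
780411 = 2·380251 + 19909   →  a_1 = 2
380251 = 19·19909 + 1980   →  a_2 = 19
19909 = 10·1980 + 109   →  a_3 = 10
1980 = 18·109 + 18   →  a_4 = 18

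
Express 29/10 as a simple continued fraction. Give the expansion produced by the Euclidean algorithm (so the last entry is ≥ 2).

[2; 1, 9]

29 = 2×10 + 9
10 = 1×9 + 1
9 = 9×1 + 0  (stop)
So 29/10 = [2; 1, 9].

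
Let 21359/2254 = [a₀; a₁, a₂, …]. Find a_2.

21359 = 9·2254 + 1073   →  a_0 = 9
2254 = 2·1073 + 108   →  a_1 = 2
1073 = 9·108 + 101   →  a_2 = 9

9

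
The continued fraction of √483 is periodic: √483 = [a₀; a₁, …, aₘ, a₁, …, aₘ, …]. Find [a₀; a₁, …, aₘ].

[21; 1, 42]

a₀ = ⌊√483⌋ = 21.
With m₀=0, d₀=1 and mₖ₊₁ = dₖaₖ − mₖ, dₖ₊₁ = (n − mₖ₊₁²)/dₖ, aₖ₊₁ = ⌊(a₀+mₖ₊₁)/dₖ₊₁⌋:
  k=1: m=21, d=42, a=1
  k=2: m=21, d=1, a=42
d=1 and a=2a₀=42 at k=2, so the next step gives (m, d) = (21, 42) again — its k=1 value — and the period has length 2.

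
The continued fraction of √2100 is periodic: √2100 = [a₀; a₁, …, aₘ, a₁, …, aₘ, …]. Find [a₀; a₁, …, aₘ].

[45; 1, 4, 1, 2, 1, 4, 1, 90]

a₀ = ⌊√2100⌋ = 45.
With m₀=0, d₀=1 and mₖ₊₁ = dₖaₖ − mₖ, dₖ₊₁ = (n − mₖ₊₁²)/dₖ, aₖ₊₁ = ⌊(a₀+mₖ₊₁)/dₖ₊₁⌋:
  k=1: m=45, d=75, a=1
  k=2: m=30, d=16, a=4
  k=3: m=34, d=59, a=1
  k=4: m=25, d=25, a=2
  k=5: m=25, d=59, a=1
  k=6: m=34, d=16, a=4
  k=7: m=30, d=75, a=1
  k=8: m=45, d=1, a=90
d=1 and a=2a₀=90 at k=8, so the next step gives (m, d) = (45, 75) again — its k=1 value — and the period has length 8.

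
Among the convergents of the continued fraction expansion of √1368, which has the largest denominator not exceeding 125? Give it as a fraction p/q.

2737/74

√1368 = [36; 1, 72, …] (period length 2).
Convergents:
  p_0/q_0 = 36/1
  p_1/q_1 = 37/1
  p_2/q_2 = 2700/73
  p_3/q_3 = 2737/74
  p_4/q_4 = 199764/5401
q_3 = 74 ≤ 125 < 5401 = q_4, so the answer is 2737/74.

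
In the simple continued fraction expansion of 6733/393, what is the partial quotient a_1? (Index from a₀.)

6733 = 17·393 + 52   →  a_0 = 17
393 = 7·52 + 29   →  a_1 = 7

7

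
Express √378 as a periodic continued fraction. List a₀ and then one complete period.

a₀ = ⌊√378⌋ = 19.
With m₀=0, d₀=1 and mₖ₊₁ = dₖaₖ − mₖ, dₖ₊₁ = (n − mₖ₊₁²)/dₖ, aₖ₊₁ = ⌊(a₀+mₖ₊₁)/dₖ₊₁⌋:
  k=1: m=19, d=17, a=2
  k=2: m=15, d=9, a=3
  k=3: m=12, d=26, a=1
  k=4: m=14, d=7, a=4
  k=5: m=14, d=26, a=1
  k=6: m=12, d=9, a=3
  k=7: m=15, d=17, a=2
  k=8: m=19, d=1, a=38
d=1 and a=2a₀=38 at k=8, so the next step gives (m, d) = (19, 17) again — its k=1 value — and the period has length 8.

[19; 2, 3, 1, 4, 1, 3, 2, 38]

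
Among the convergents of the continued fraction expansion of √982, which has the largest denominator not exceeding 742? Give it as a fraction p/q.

8837/282

√982 = [31; 2, 1, 30, 1, 2, 62, …] (period length 6).
Convergents:
  p_0/q_0 = 31/1
  p_1/q_1 = 63/2
  p_2/q_2 = 94/3
  p_3/q_3 = 2883/92
  p_4/q_4 = 2977/95
  p_5/q_5 = 8837/282
  p_6/q_6 = 550871/17579
q_5 = 282 ≤ 742 < 17579 = q_6, so the answer is 8837/282.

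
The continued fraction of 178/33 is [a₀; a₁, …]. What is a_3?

1

178 = 5·33 + 13   →  a_0 = 5
33 = 2·13 + 7   →  a_1 = 2
13 = 1·7 + 6   →  a_2 = 1
7 = 1·6 + 1   →  a_3 = 1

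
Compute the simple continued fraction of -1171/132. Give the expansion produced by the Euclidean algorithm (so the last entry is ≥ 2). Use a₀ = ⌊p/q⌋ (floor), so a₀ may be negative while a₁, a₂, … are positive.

-1171 = -9×132 + 17
132 = 7×17 + 13
17 = 1×13 + 4
13 = 3×4 + 1
4 = 4×1 + 0  (stop)
So -1171/132 = [-9; 7, 1, 3, 4].

[-9; 7, 1, 3, 4]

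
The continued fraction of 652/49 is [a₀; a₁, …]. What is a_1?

3

652 = 13·49 + 15   →  a_0 = 13
49 = 3·15 + 4   →  a_1 = 3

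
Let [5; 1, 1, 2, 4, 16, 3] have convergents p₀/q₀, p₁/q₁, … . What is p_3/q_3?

28/5

Using pₖ = aₖpₖ₋₁ + pₖ₋₂, qₖ = aₖqₖ₋₁ + qₖ₋₂ (with p₋₁=1, p₋₂=0, q₋₁=0, q₋₂=1):
  k=0: a=5, p=5, q=1
  k=1: a=1, p=6, q=1
  k=2: a=1, p=11, q=2
  k=3: a=2, p=28, q=5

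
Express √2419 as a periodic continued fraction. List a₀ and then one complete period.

a₀ = ⌊√2419⌋ = 49.
With m₀=0, d₀=1 and mₖ₊₁ = dₖaₖ − mₖ, dₖ₊₁ = (n − mₖ₊₁²)/dₖ, aₖ₊₁ = ⌊(a₀+mₖ₊₁)/dₖ₊₁⌋:
  k=1: m=49, d=18, a=5
  k=2: m=41, d=41, a=2
  k=3: m=41, d=18, a=5
  k=4: m=49, d=1, a=98
d=1 and a=2a₀=98 at k=4, so the next step gives (m, d) = (49, 18) again — its k=1 value — and the period has length 4.

[49; 5, 2, 5, 98]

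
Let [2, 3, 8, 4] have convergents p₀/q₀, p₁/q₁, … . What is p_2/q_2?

58/25

Using pₖ = aₖpₖ₋₁ + pₖ₋₂, qₖ = aₖqₖ₋₁ + qₖ₋₂ (with p₋₁=1, p₋₂=0, q₋₁=0, q₋₂=1):
  k=0: a=2, p=2, q=1
  k=1: a=3, p=7, q=3
  k=2: a=8, p=58, q=25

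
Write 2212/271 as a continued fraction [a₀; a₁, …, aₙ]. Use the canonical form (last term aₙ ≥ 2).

[8; 6, 6, 3, 2]

2212 = 8·271 + 44
271 = 6·44 + 7
44 = 6·7 + 2
7 = 3·2 + 1
2 = 2·1 + 0  (stop)
So 2212/271 = [8; 6, 6, 3, 2].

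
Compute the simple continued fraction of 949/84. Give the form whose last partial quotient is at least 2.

[11; 3, 2, 1, 3, 2]

949 = 11·84 + 25
84 = 3·25 + 9
25 = 2·9 + 7
9 = 1·7 + 2
7 = 3·2 + 1
2 = 2·1 + 0  (stop)
So 949/84 = [11; 3, 2, 1, 3, 2].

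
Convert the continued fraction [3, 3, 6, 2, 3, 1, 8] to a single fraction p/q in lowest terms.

5327/1606

Fold from the inside: start with 8/1.
  1 + 1/8 = 9/8
  3 + 8/9 = 35/9
  2 + 9/35 = 79/35
  6 + 35/79 = 509/79
  3 + 79/509 = 1606/509
  3 + 509/1606 = 5327/1606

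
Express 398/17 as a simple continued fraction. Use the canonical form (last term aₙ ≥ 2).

[23; 2, 2, 3]

398 = 23*17 + 7
17 = 2*7 + 3
7 = 2*3 + 1
3 = 3*1 + 0  (stop)
So 398/17 = [23; 2, 2, 3].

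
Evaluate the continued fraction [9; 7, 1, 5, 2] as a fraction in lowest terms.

931/102

Using pₖ = aₖpₖ₋₁ + pₖ₋₂ and qₖ = aₖqₖ₋₁ + qₖ₋₂:
  k=0: a=9, p=9, q=1
  k=1: a=7, p=64, q=7
  k=2: a=1, p=73, q=8
  k=3: a=5, p=429, q=47
  k=4: a=2, p=931, q=102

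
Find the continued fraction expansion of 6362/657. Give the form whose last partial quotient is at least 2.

[9; 1, 2, 6, 3, 3, 3]

6362 = 9*657 + 449
657 = 1*449 + 208
449 = 2*208 + 33
208 = 6*33 + 10
33 = 3*10 + 3
10 = 3*3 + 1
3 = 3*1 + 0  (stop)
So 6362/657 = [9; 1, 2, 6, 3, 3, 3].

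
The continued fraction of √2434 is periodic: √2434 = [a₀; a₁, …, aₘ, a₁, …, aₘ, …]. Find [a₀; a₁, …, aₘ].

a₀ = ⌊√2434⌋ = 49.

[49; 2, 1, 48, 1, 2, 98]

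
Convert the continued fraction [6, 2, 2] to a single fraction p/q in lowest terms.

32/5

Fold from the inside: start with 2/1.
  2 + 1/2 = 5/2
  6 + 2/5 = 32/5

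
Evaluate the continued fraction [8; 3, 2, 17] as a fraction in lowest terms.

1011/122

Using pₖ = aₖpₖ₋₁ + pₖ₋₂ and qₖ = aₖqₖ₋₁ + qₖ₋₂:
  k=0: a=8, p=8, q=1
  k=1: a=3, p=25, q=3
  k=2: a=2, p=58, q=7
  k=3: a=17, p=1011, q=122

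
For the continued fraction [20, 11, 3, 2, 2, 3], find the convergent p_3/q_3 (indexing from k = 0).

Using pₖ = aₖpₖ₋₁ + pₖ₋₂, qₖ = aₖqₖ₋₁ + qₖ₋₂ (with p₋₁=1, p₋₂=0, q₋₁=0, q₋₂=1):
  k=0: a=20, p=20, q=1
  k=1: a=11, p=221, q=11
  k=2: a=3, p=683, q=34
  k=3: a=2, p=1587, q=79

1587/79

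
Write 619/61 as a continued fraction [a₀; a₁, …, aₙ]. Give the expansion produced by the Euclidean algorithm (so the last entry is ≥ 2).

619 = 10·61 + 9
61 = 6·9 + 7
9 = 1·7 + 2
7 = 3·2 + 1
2 = 2·1 + 0  (stop)
So 619/61 = [10; 6, 1, 3, 2].

[10; 6, 1, 3, 2]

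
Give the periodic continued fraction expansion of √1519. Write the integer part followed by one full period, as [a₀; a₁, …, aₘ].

a₀ = ⌊√1519⌋ = 38.
With m₀=0, d₀=1 and mₖ₊₁ = dₖaₖ − mₖ, dₖ₊₁ = (n − mₖ₊₁²)/dₖ, aₖ₊₁ = ⌊(a₀+mₖ₊₁)/dₖ₊₁⌋:
  k=1: m=38, d=75, a=1
  k=2: m=37, d=2, a=37
  k=3: m=37, d=75, a=1
  k=4: m=38, d=1, a=76
d=1 and a=2a₀=76 at k=4, so the next step gives (m, d) = (38, 75) again — its k=1 value — and the period has length 4.

[38; 1, 37, 1, 76]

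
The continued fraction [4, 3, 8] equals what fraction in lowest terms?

108/25

Fold from the inside: start with 8/1.
  3 + 1/8 = 25/8
  4 + 8/25 = 108/25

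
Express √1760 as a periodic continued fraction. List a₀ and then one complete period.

a₀ = ⌊√1760⌋ = 41.
With m₀=0, d₀=1 and mₖ₊₁ = dₖaₖ − mₖ, dₖ₊₁ = (n − mₖ₊₁²)/dₖ, aₖ₊₁ = ⌊(a₀+mₖ₊₁)/dₖ₊₁⌋:
  k=1: m=41, d=79, a=1
  k=2: m=38, d=4, a=19
  k=3: m=38, d=79, a=1
  k=4: m=41, d=1, a=82
d=1 and a=2a₀=82 at k=4, so the next step gives (m, d) = (41, 79) again — its k=1 value — and the period has length 4.

[41; 1, 19, 1, 82]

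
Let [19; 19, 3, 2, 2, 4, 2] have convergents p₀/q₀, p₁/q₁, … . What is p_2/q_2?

Using pₖ = aₖpₖ₋₁ + pₖ₋₂, qₖ = aₖqₖ₋₁ + qₖ₋₂ (with p₋₁=1, p₋₂=0, q₋₁=0, q₋₂=1):
  k=0: a=19, p=19, q=1
  k=1: a=19, p=362, q=19
  k=2: a=3, p=1105, q=58

1105/58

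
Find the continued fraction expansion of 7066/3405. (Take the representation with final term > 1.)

[2; 13, 3, 3, 12, 2]

7066 = 2×3405 + 256
3405 = 13×256 + 77
256 = 3×77 + 25
77 = 3×25 + 2
25 = 12×2 + 1
2 = 2×1 + 0  (stop)
So 7066/3405 = [2; 13, 3, 3, 12, 2].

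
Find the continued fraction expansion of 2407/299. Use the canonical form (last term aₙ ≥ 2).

[8; 19, 1, 14]

2407 = 8*299 + 15
299 = 19*15 + 14
15 = 1*14 + 1
14 = 14*1 + 0  (stop)
So 2407/299 = [8; 19, 1, 14].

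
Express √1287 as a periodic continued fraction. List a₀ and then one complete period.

[35; 1, 6, 1, 70]

a₀ = ⌊√1287⌋ = 35.
With m₀=0, d₀=1 and mₖ₊₁ = dₖaₖ − mₖ, dₖ₊₁ = (n − mₖ₊₁²)/dₖ, aₖ₊₁ = ⌊(a₀+mₖ₊₁)/dₖ₊₁⌋:
  k=1: m=35, d=62, a=1
  k=2: m=27, d=9, a=6
  k=3: m=27, d=62, a=1
  k=4: m=35, d=1, a=70
d=1 and a=2a₀=70 at k=4, so the next step gives (m, d) = (35, 62) again — its k=1 value — and the period has length 4.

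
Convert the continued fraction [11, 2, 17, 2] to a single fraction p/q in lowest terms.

Using pₖ = aₖpₖ₋₁ + pₖ₋₂ and qₖ = aₖqₖ₋₁ + qₖ₋₂:
  k=0: a=11, p=11, q=1
  k=1: a=2, p=23, q=2
  k=2: a=17, p=402, q=35
  k=3: a=2, p=827, q=72

827/72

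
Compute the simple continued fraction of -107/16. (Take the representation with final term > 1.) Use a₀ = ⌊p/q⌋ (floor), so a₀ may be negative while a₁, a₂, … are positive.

-107 = -7*16 + 5
16 = 3*5 + 1
5 = 5*1 + 0  (stop)
So -107/16 = [-7; 3, 5].

[-7; 3, 5]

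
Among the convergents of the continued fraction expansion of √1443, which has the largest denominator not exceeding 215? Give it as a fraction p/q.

√1443 = [37; 1, 74, …] (period length 2).
Convergents:
  p_0/q_0 = 37/1
  p_1/q_1 = 38/1
  p_2/q_2 = 2849/75
  p_3/q_3 = 2887/76
  p_4/q_4 = 216487/5699
q_3 = 76 ≤ 215 < 5699 = q_4, so the answer is 2887/76.

2887/76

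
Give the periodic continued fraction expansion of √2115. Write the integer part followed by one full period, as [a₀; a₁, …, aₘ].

a₀ = ⌊√2115⌋ = 45.
With m₀=0, d₀=1 and mₖ₊₁ = dₖaₖ − mₖ, dₖ₊₁ = (n − mₖ₊₁²)/dₖ, aₖ₊₁ = ⌊(a₀+mₖ₊₁)/dₖ₊₁⌋:
  k=1: m=45, d=90, a=1
  k=2: m=45, d=1, a=90
d=1 and a=2a₀=90 at k=2, so the next step gives (m, d) = (45, 90) again — its k=1 value — and the period has length 2.

[45; 1, 90]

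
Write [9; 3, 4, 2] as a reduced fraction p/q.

Fold from the inside: start with 2/1.
  4 + 1/2 = 9/2
  3 + 2/9 = 29/9
  9 + 9/29 = 270/29

270/29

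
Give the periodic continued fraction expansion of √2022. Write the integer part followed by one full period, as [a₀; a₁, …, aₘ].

[44; 1, 28, 1, 88]

a₀ = ⌊√2022⌋ = 44.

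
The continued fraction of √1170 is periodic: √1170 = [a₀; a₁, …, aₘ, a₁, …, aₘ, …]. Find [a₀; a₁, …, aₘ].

[34; 4, 1, 6, 1, 4, 68]

a₀ = ⌊√1170⌋ = 34.
With m₀=0, d₀=1 and mₖ₊₁ = dₖaₖ − mₖ, dₖ₊₁ = (n − mₖ₊₁²)/dₖ, aₖ₊₁ = ⌊(a₀+mₖ₊₁)/dₖ₊₁⌋:
  k=1: m=34, d=14, a=4
  k=2: m=22, d=49, a=1
  k=3: m=27, d=9, a=6
  k=4: m=27, d=49, a=1
  k=5: m=22, d=14, a=4
  k=6: m=34, d=1, a=68
d=1 and a=2a₀=68 at k=6, so the next step gives (m, d) = (34, 14) again — its k=1 value — and the period has length 6.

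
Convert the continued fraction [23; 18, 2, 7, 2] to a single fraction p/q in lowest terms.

13625/591

Fold from the inside: start with 2/1.
  7 + 1/2 = 15/2
  2 + 2/15 = 32/15
  18 + 15/32 = 591/32
  23 + 32/591 = 13625/591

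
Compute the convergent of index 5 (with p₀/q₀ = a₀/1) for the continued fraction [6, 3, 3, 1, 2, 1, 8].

Using pₖ = aₖpₖ₋₁ + pₖ₋₂, qₖ = aₖqₖ₋₁ + qₖ₋₂ (with p₋₁=1, p₋₂=0, q₋₁=0, q₋₂=1):
  k=0: a=6, p=6, q=1
  k=1: a=3, p=19, q=3
  k=2: a=3, p=63, q=10
  k=3: a=1, p=82, q=13
  k=4: a=2, p=227, q=36
  k=5: a=1, p=309, q=49

309/49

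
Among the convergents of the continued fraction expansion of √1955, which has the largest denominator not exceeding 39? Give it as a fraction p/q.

√1955 = [44; 4, 1, 1, 1, 4, 88, …] (period length 6).
Convergents:
  p_0/q_0 = 44/1
  p_1/q_1 = 177/4
  p_2/q_2 = 221/5
  p_3/q_3 = 398/9
  p_4/q_4 = 619/14
  p_5/q_5 = 2874/65
q_4 = 14 ≤ 39 < 65 = q_5, so the answer is 619/14.

619/14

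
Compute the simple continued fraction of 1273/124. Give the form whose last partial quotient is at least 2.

[10; 3, 1, 3, 8]

1273 = 10×124 + 33
124 = 3×33 + 25
33 = 1×25 + 8
25 = 3×8 + 1
8 = 8×1 + 0  (stop)
So 1273/124 = [10; 3, 1, 3, 8].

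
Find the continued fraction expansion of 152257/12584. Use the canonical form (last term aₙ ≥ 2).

152257 = 12×12584 + 1249
12584 = 10×1249 + 94
1249 = 13×94 + 27
94 = 3×27 + 13
27 = 2×13 + 1
13 = 13×1 + 0  (stop)
So 152257/12584 = [12; 10, 13, 3, 2, 13].

[12; 10, 13, 3, 2, 13]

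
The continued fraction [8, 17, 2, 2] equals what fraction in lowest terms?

Fold from the inside: start with 2/1.
  2 + 1/2 = 5/2
  17 + 2/5 = 87/5
  8 + 5/87 = 701/87

701/87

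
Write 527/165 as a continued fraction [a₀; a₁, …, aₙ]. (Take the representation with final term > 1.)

527 = 3·165 + 32
165 = 5·32 + 5
32 = 6·5 + 2
5 = 2·2 + 1
2 = 2·1 + 0  (stop)
So 527/165 = [3; 5, 6, 2, 2].

[3; 5, 6, 2, 2]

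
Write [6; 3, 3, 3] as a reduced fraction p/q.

208/33

Fold from the inside: start with 3/1.
  3 + 1/3 = 10/3
  3 + 3/10 = 33/10
  6 + 10/33 = 208/33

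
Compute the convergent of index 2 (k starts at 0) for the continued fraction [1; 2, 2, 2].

7/5

Using pₖ = aₖpₖ₋₁ + pₖ₋₂, qₖ = aₖqₖ₋₁ + qₖ₋₂ (with p₋₁=1, p₋₂=0, q₋₁=0, q₋₂=1):
  k=0: a=1, p=1, q=1
  k=1: a=2, p=3, q=2
  k=2: a=2, p=7, q=5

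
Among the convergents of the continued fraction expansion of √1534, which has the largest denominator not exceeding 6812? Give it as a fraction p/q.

√1534 = [39; 6, 78, …] (period length 2).
Convergents:
  p_0/q_0 = 39/1
  p_1/q_1 = 235/6
  p_2/q_2 = 18369/469
  p_3/q_3 = 110449/2820
  p_4/q_4 = 8633391/220429
q_3 = 2820 ≤ 6812 < 220429 = q_4, so the answer is 110449/2820.

110449/2820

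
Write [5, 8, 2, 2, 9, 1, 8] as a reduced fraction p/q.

Using pₖ = aₖpₖ₋₁ + pₖ₋₂ and qₖ = aₖqₖ₋₁ + qₖ₋₂:
  k=0: a=5, p=5, q=1
  k=1: a=8, p=41, q=8
  k=2: a=2, p=87, q=17
  k=3: a=2, p=215, q=42
  k=4: a=9, p=2022, q=395
  k=5: a=1, p=2237, q=437
  k=6: a=8, p=19918, q=3891

19918/3891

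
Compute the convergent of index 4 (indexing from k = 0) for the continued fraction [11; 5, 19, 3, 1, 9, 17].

4356/389

Using pₖ = aₖpₖ₋₁ + pₖ₋₂, qₖ = aₖqₖ₋₁ + qₖ₋₂ (with p₋₁=1, p₋₂=0, q₋₁=0, q₋₂=1):
  k=0: a=11, p=11, q=1
  k=1: a=5, p=56, q=5
  k=2: a=19, p=1075, q=96
  k=3: a=3, p=3281, q=293
  k=4: a=1, p=4356, q=389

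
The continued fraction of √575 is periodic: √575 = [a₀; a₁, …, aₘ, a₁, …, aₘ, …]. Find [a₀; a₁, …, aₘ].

a₀ = ⌊√575⌋ = 23.
With m₀=0, d₀=1 and mₖ₊₁ = dₖaₖ − mₖ, dₖ₊₁ = (n − mₖ₊₁²)/dₖ, aₖ₊₁ = ⌊(a₀+mₖ₊₁)/dₖ₊₁⌋:
  k=1: m=23, d=46, a=1
  k=2: m=23, d=1, a=46
d=1 and a=2a₀=46 at k=2, so the next step gives (m, d) = (23, 46) again — its k=1 value — and the period has length 2.

[23; 1, 46]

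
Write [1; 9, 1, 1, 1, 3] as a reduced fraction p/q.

117/106

Using pₖ = aₖpₖ₋₁ + pₖ₋₂ and qₖ = aₖqₖ₋₁ + qₖ₋₂:
  k=0: a=1, p=1, q=1
  k=1: a=9, p=10, q=9
  k=2: a=1, p=11, q=10
  k=3: a=1, p=21, q=19
  k=4: a=1, p=32, q=29
  k=5: a=3, p=117, q=106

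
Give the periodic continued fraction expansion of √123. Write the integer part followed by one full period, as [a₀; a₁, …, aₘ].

a₀ = ⌊√123⌋ = 11.
With m₀=0, d₀=1 and mₖ₊₁ = dₖaₖ − mₖ, dₖ₊₁ = (n − mₖ₊₁²)/dₖ, aₖ₊₁ = ⌊(a₀+mₖ₊₁)/dₖ₊₁⌋:
  k=1: m=11, d=2, a=11
  k=2: m=11, d=1, a=22
d=1 and a=2a₀=22 at k=2, so the next step gives (m, d) = (11, 2) again — its k=1 value — and the period has length 2.

[11; 11, 22]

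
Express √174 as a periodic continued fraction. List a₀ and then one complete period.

[13; 5, 4, 5, 26]

a₀ = ⌊√174⌋ = 13.
With m₀=0, d₀=1 and mₖ₊₁ = dₖaₖ − mₖ, dₖ₊₁ = (n − mₖ₊₁²)/dₖ, aₖ₊₁ = ⌊(a₀+mₖ₊₁)/dₖ₊₁⌋:
  k=1: m=13, d=5, a=5
  k=2: m=12, d=6, a=4
  k=3: m=12, d=5, a=5
  k=4: m=13, d=1, a=26
d=1 and a=2a₀=26 at k=4, so the next step gives (m, d) = (13, 5) again — its k=1 value — and the period has length 4.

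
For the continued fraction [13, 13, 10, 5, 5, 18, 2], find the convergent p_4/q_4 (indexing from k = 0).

45388/3471

Using pₖ = aₖpₖ₋₁ + pₖ₋₂, qₖ = aₖqₖ₋₁ + qₖ₋₂ (with p₋₁=1, p₋₂=0, q₋₁=0, q₋₂=1):
  k=0: a=13, p=13, q=1
  k=1: a=13, p=170, q=13
  k=2: a=10, p=1713, q=131
  k=3: a=5, p=8735, q=668
  k=4: a=5, p=45388, q=3471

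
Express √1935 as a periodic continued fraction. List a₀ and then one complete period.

[43; 1, 86]

a₀ = ⌊√1935⌋ = 43.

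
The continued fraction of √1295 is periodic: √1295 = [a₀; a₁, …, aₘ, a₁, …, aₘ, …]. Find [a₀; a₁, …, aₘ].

a₀ = ⌊√1295⌋ = 35.
With m₀=0, d₀=1 and mₖ₊₁ = dₖaₖ − mₖ, dₖ₊₁ = (n − mₖ₊₁²)/dₖ, aₖ₊₁ = ⌊(a₀+mₖ₊₁)/dₖ₊₁⌋:
  k=1: m=35, d=70, a=1
  k=2: m=35, d=1, a=70
d=1 and a=2a₀=70 at k=2, so the next step gives (m, d) = (35, 70) again — its k=1 value — and the period has length 2.

[35; 1, 70]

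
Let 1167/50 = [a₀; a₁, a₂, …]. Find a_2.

1167 = 23·50 + 17   →  a_0 = 23
50 = 2·17 + 16   →  a_1 = 2
17 = 1·16 + 1   →  a_2 = 1

1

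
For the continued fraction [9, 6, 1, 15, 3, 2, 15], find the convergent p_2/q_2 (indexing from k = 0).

Using pₖ = aₖpₖ₋₁ + pₖ₋₂, qₖ = aₖqₖ₋₁ + qₖ₋₂ (with p₋₁=1, p₋₂=0, q₋₁=0, q₋₂=1):
  k=0: a=9, p=9, q=1
  k=1: a=6, p=55, q=6
  k=2: a=1, p=64, q=7

64/7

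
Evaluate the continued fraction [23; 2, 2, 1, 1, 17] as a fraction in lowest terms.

4941/211

Using pₖ = aₖpₖ₋₁ + pₖ₋₂ and qₖ = aₖqₖ₋₁ + qₖ₋₂:
  k=0: a=23, p=23, q=1
  k=1: a=2, p=47, q=2
  k=2: a=2, p=117, q=5
  k=3: a=1, p=164, q=7
  k=4: a=1, p=281, q=12
  k=5: a=17, p=4941, q=211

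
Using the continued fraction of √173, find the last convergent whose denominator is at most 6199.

29239/2223

√173 = [13; 6, 1, 1, 6, 26, …] (period length 5).
Convergents:
  p_0/q_0 = 13/1
  p_1/q_1 = 79/6
  p_2/q_2 = 92/7
  p_3/q_3 = 171/13
  p_4/q_4 = 1118/85
  p_5/q_5 = 29239/2223
  p_6/q_6 = 176552/13423
q_5 = 2223 ≤ 6199 < 13423 = q_6, so the answer is 29239/2223.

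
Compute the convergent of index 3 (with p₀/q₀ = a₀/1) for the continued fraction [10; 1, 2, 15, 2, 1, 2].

491/46

Using pₖ = aₖpₖ₋₁ + pₖ₋₂, qₖ = aₖqₖ₋₁ + qₖ₋₂ (with p₋₁=1, p₋₂=0, q₋₁=0, q₋₂=1):
  k=0: a=10, p=10, q=1
  k=1: a=1, p=11, q=1
  k=2: a=2, p=32, q=3
  k=3: a=15, p=491, q=46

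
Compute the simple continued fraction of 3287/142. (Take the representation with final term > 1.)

[23; 6, 1, 3, 5]

3287 = 23×142 + 21
142 = 6×21 + 16
21 = 1×16 + 5
16 = 3×5 + 1
5 = 5×1 + 0  (stop)
So 3287/142 = [23; 6, 1, 3, 5].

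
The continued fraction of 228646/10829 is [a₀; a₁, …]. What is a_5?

228646 = 21·10829 + 1237   →  a_0 = 21
10829 = 8·1237 + 933   →  a_1 = 8
1237 = 1·933 + 304   →  a_2 = 1
933 = 3·304 + 21   →  a_3 = 3
304 = 14·21 + 10   →  a_4 = 14
21 = 2·10 + 1   →  a_5 = 2

2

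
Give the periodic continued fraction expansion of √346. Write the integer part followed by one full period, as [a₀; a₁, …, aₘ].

[18; 1, 1, 1, 1, 36]

a₀ = ⌊√346⌋ = 18.
With m₀=0, d₀=1 and mₖ₊₁ = dₖaₖ − mₖ, dₖ₊₁ = (n − mₖ₊₁²)/dₖ, aₖ₊₁ = ⌊(a₀+mₖ₊₁)/dₖ₊₁⌋:
  k=1: m=18, d=22, a=1
  k=2: m=4, d=15, a=1
  k=3: m=11, d=15, a=1
  k=4: m=4, d=22, a=1
  k=5: m=18, d=1, a=36
d=1 and a=2a₀=36 at k=5, so the next step gives (m, d) = (18, 22) again — its k=1 value — and the period has length 5.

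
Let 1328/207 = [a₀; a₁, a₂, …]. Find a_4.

1328 = 6·207 + 86   →  a_0 = 6
207 = 2·86 + 35   →  a_1 = 2
86 = 2·35 + 16   →  a_2 = 2
35 = 2·16 + 3   →  a_3 = 2
16 = 5·3 + 1   →  a_4 = 5

5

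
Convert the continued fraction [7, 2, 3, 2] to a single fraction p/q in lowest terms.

Fold from the inside: start with 2/1.
  3 + 1/2 = 7/2
  2 + 2/7 = 16/7
  7 + 7/16 = 119/16

119/16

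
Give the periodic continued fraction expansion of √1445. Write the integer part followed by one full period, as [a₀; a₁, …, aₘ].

[38; 76]

a₀ = ⌊√1445⌋ = 38.
With m₀=0, d₀=1 and mₖ₊₁ = dₖaₖ − mₖ, dₖ₊₁ = (n − mₖ₊₁²)/dₖ, aₖ₊₁ = ⌊(a₀+mₖ₊₁)/dₖ₊₁⌋:
  k=1: m=38, d=1, a=76
d=1 and a=2a₀=76 at k=1, so the next step gives (m, d) = (38, 1) again — its k=1 value — and the period has length 1.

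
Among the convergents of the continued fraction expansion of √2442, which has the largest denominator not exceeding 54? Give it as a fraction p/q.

√2442 = [49; 2, 2, 2, 98, …] (period length 4).
Convergents:
  p_0/q_0 = 49/1
  p_1/q_1 = 99/2
  p_2/q_2 = 247/5
  p_3/q_3 = 593/12
  p_4/q_4 = 58361/1181
q_3 = 12 ≤ 54 < 1181 = q_4, so the answer is 593/12.

593/12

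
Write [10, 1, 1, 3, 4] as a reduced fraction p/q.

Using pₖ = aₖpₖ₋₁ + pₖ₋₂ and qₖ = aₖqₖ₋₁ + qₖ₋₂:
  k=0: a=10, p=10, q=1
  k=1: a=1, p=11, q=1
  k=2: a=1, p=21, q=2
  k=3: a=3, p=74, q=7
  k=4: a=4, p=317, q=30

317/30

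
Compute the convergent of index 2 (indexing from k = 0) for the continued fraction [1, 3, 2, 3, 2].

9/7

Using pₖ = aₖpₖ₋₁ + pₖ₋₂, qₖ = aₖqₖ₋₁ + qₖ₋₂ (with p₋₁=1, p₋₂=0, q₋₁=0, q₋₂=1):
  k=0: a=1, p=1, q=1
  k=1: a=3, p=4, q=3
  k=2: a=2, p=9, q=7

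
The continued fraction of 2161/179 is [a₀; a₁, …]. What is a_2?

1

2161 = 12·179 + 13   →  a_0 = 12
179 = 13·13 + 10   →  a_1 = 13
13 = 1·10 + 3   →  a_2 = 1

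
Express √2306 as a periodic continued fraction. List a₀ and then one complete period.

a₀ = ⌊√2306⌋ = 48.
With m₀=0, d₀=1 and mₖ₊₁ = dₖaₖ − mₖ, dₖ₊₁ = (n − mₖ₊₁²)/dₖ, aₖ₊₁ = ⌊(a₀+mₖ₊₁)/dₖ₊₁⌋:
  k=1: m=48, d=2, a=48
  k=2: m=48, d=1, a=96
d=1 and a=2a₀=96 at k=2, so the next step gives (m, d) = (48, 2) again — its k=1 value — and the period has length 2.

[48; 48, 96]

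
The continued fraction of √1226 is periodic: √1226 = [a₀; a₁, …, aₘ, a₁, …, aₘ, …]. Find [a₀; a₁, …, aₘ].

a₀ = ⌊√1226⌋ = 35.

[35; 70]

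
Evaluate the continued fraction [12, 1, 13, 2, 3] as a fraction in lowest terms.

1306/101

Using pₖ = aₖpₖ₋₁ + pₖ₋₂ and qₖ = aₖqₖ₋₁ + qₖ₋₂:
  k=0: a=12, p=12, q=1
  k=1: a=1, p=13, q=1
  k=2: a=13, p=181, q=14
  k=3: a=2, p=375, q=29
  k=4: a=3, p=1306, q=101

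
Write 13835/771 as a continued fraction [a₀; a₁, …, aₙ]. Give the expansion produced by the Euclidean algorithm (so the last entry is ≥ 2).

13835 = 17*771 + 728
771 = 1*728 + 43
728 = 16*43 + 40
43 = 1*40 + 3
40 = 13*3 + 1
3 = 3*1 + 0  (stop)
So 13835/771 = [17; 1, 16, 1, 13, 3].

[17; 1, 16, 1, 13, 3]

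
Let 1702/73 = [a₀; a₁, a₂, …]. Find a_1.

3

1702 = 23·73 + 23   →  a_0 = 23
73 = 3·23 + 4   →  a_1 = 3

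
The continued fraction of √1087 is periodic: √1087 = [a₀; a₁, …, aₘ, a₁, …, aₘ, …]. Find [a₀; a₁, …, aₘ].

a₀ = ⌊√1087⌋ = 32.
With m₀=0, d₀=1 and mₖ₊₁ = dₖaₖ − mₖ, dₖ₊₁ = (n − mₖ₊₁²)/dₖ, aₖ₊₁ = ⌊(a₀+mₖ₊₁)/dₖ₊₁⌋:
  k=1: m=32, d=63, a=1
  k=2: m=31, d=2, a=31
  k=3: m=31, d=63, a=1
  k=4: m=32, d=1, a=64
d=1 and a=2a₀=64 at k=4, so the next step gives (m, d) = (32, 63) again — its k=1 value — and the period has length 4.

[32; 1, 31, 1, 64]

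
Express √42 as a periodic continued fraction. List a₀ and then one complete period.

[6; 2, 12]

a₀ = ⌊√42⌋ = 6.
With m₀=0, d₀=1 and mₖ₊₁ = dₖaₖ − mₖ, dₖ₊₁ = (n − mₖ₊₁²)/dₖ, aₖ₊₁ = ⌊(a₀+mₖ₊₁)/dₖ₊₁⌋:
  k=1: m=6, d=6, a=2
  k=2: m=6, d=1, a=12
d=1 and a=2a₀=12 at k=2, so the next step gives (m, d) = (6, 6) again — its k=1 value — and the period has length 2.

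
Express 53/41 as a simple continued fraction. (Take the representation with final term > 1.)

53 = 1*41 + 12
41 = 3*12 + 5
12 = 2*5 + 2
5 = 2*2 + 1
2 = 2*1 + 0  (stop)
So 53/41 = [1; 3, 2, 2, 2].

[1; 3, 2, 2, 2]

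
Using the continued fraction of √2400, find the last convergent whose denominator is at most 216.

√2400 = [48; 1, 96, …] (period length 2).
Convergents:
  p_0/q_0 = 48/1
  p_1/q_1 = 49/1
  p_2/q_2 = 4752/97
  p_3/q_3 = 4801/98
  p_4/q_4 = 465648/9505
q_3 = 98 ≤ 216 < 9505 = q_4, so the answer is 4801/98.

4801/98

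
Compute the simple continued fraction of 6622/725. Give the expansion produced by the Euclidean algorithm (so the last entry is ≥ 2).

6622 = 9×725 + 97
725 = 7×97 + 46
97 = 2×46 + 5
46 = 9×5 + 1
5 = 5×1 + 0  (stop)
So 6622/725 = [9; 7, 2, 9, 5].

[9; 7, 2, 9, 5]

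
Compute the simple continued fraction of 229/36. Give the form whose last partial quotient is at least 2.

[6; 2, 1, 3, 3]

229 = 6*36 + 13
36 = 2*13 + 10
13 = 1*10 + 3
10 = 3*3 + 1
3 = 3*1 + 0  (stop)
So 229/36 = [6; 2, 1, 3, 3].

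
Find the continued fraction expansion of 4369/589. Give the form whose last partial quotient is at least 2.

4369 = 7·589 + 246
589 = 2·246 + 97
246 = 2·97 + 52
97 = 1·52 + 45
52 = 1·45 + 7
45 = 6·7 + 3
7 = 2·3 + 1
3 = 3·1 + 0  (stop)
So 4369/589 = [7; 2, 2, 1, 1, 6, 2, 3].

[7; 2, 2, 1, 1, 6, 2, 3]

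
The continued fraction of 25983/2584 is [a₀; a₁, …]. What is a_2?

14

25983 = 10·2584 + 143   →  a_0 = 10
2584 = 18·143 + 10   →  a_1 = 18
143 = 14·10 + 3   →  a_2 = 14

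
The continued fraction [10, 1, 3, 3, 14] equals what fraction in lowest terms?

Using pₖ = aₖpₖ₋₁ + pₖ₋₂ and qₖ = aₖqₖ₋₁ + qₖ₋₂:
  k=0: a=10, p=10, q=1
  k=1: a=1, p=11, q=1
  k=2: a=3, p=43, q=4
  k=3: a=3, p=140, q=13
  k=4: a=14, p=2003, q=186

2003/186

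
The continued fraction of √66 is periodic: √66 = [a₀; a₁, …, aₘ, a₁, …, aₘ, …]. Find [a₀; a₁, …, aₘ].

a₀ = ⌊√66⌋ = 8.
With m₀=0, d₀=1 and mₖ₊₁ = dₖaₖ − mₖ, dₖ₊₁ = (n − mₖ₊₁²)/dₖ, aₖ₊₁ = ⌊(a₀+mₖ₊₁)/dₖ₊₁⌋:
  k=1: m=8, d=2, a=8
  k=2: m=8, d=1, a=16
d=1 and a=2a₀=16 at k=2, so the next step gives (m, d) = (8, 2) again — its k=1 value — and the period has length 2.

[8; 8, 16]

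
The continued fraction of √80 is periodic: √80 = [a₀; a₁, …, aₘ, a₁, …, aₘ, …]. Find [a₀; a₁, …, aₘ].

[8; 1, 16]

a₀ = ⌊√80⌋ = 8.
With m₀=0, d₀=1 and mₖ₊₁ = dₖaₖ − mₖ, dₖ₊₁ = (n − mₖ₊₁²)/dₖ, aₖ₊₁ = ⌊(a₀+mₖ₊₁)/dₖ₊₁⌋:
  k=1: m=8, d=16, a=1
  k=2: m=8, d=1, a=16
d=1 and a=2a₀=16 at k=2, so the next step gives (m, d) = (8, 16) again — its k=1 value — and the period has length 2.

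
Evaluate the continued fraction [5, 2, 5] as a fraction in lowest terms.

60/11

Using pₖ = aₖpₖ₋₁ + pₖ₋₂ and qₖ = aₖqₖ₋₁ + qₖ₋₂:
  k=0: a=5, p=5, q=1
  k=1: a=2, p=11, q=2
  k=2: a=5, p=60, q=11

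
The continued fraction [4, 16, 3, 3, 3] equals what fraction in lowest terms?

Fold from the inside: start with 3/1.
  3 + 1/3 = 10/3
  3 + 3/10 = 33/10
  16 + 10/33 = 538/33
  4 + 33/538 = 2185/538

2185/538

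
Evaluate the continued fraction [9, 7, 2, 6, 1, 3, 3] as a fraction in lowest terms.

Using pₖ = aₖpₖ₋₁ + pₖ₋₂ and qₖ = aₖqₖ₋₁ + qₖ₋₂:
  k=0: a=9, p=9, q=1
  k=1: a=7, p=64, q=7
  k=2: a=2, p=137, q=15
  k=3: a=6, p=886, q=97
  k=4: a=1, p=1023, q=112
  k=5: a=3, p=3955, q=433
  k=6: a=3, p=12888, q=1411

12888/1411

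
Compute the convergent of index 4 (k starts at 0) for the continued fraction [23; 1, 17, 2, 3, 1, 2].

Using pₖ = aₖpₖ₋₁ + pₖ₋₂, qₖ = aₖqₖ₋₁ + qₖ₋₂ (with p₋₁=1, p₋₂=0, q₋₁=0, q₋₂=1):
  k=0: a=23, p=23, q=1
  k=1: a=1, p=24, q=1
  k=2: a=17, p=431, q=18
  k=3: a=2, p=886, q=37
  k=4: a=3, p=3089, q=129

3089/129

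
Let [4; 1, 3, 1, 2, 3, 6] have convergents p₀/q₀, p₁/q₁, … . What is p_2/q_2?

19/4

Using pₖ = aₖpₖ₋₁ + pₖ₋₂, qₖ = aₖqₖ₋₁ + qₖ₋₂ (with p₋₁=1, p₋₂=0, q₋₁=0, q₋₂=1):
  k=0: a=4, p=4, q=1
  k=1: a=1, p=5, q=1
  k=2: a=3, p=19, q=4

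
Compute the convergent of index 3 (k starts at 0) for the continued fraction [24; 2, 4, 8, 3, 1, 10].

Using pₖ = aₖpₖ₋₁ + pₖ₋₂, qₖ = aₖqₖ₋₁ + qₖ₋₂ (with p₋₁=1, p₋₂=0, q₋₁=0, q₋₂=1):
  k=0: a=24, p=24, q=1
  k=1: a=2, p=49, q=2
  k=2: a=4, p=220, q=9
  k=3: a=8, p=1809, q=74

1809/74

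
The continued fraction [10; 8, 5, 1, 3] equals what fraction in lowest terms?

1903/188

Using pₖ = aₖpₖ₋₁ + pₖ₋₂ and qₖ = aₖqₖ₋₁ + qₖ₋₂:
  k=0: a=10, p=10, q=1
  k=1: a=8, p=81, q=8
  k=2: a=5, p=415, q=41
  k=3: a=1, p=496, q=49
  k=4: a=3, p=1903, q=188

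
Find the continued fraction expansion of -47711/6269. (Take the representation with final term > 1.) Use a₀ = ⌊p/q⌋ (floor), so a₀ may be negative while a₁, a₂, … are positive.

[-8; 2, 1, 1, 3, 6, 18, 3]

-47711 = -8×6269 + 2441
6269 = 2×2441 + 1387
2441 = 1×1387 + 1054
1387 = 1×1054 + 333
1054 = 3×333 + 55
333 = 6×55 + 3
55 = 18×3 + 1
3 = 3×1 + 0  (stop)
So -47711/6269 = [-8; 2, 1, 1, 3, 6, 18, 3].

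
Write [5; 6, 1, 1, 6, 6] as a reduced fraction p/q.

Using pₖ = aₖpₖ₋₁ + pₖ₋₂ and qₖ = aₖqₖ₋₁ + qₖ₋₂:
  k=0: a=5, p=5, q=1
  k=1: a=6, p=31, q=6
  k=2: a=1, p=36, q=7
  k=3: a=1, p=67, q=13
  k=4: a=6, p=438, q=85
  k=5: a=6, p=2695, q=523

2695/523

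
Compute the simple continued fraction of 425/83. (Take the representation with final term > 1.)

425 = 5×83 + 10
83 = 8×10 + 3
10 = 3×3 + 1
3 = 3×1 + 0  (stop)
So 425/83 = [5; 8, 3, 3].

[5; 8, 3, 3]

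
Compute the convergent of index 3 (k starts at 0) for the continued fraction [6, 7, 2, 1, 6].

135/22

Using pₖ = aₖpₖ₋₁ + pₖ₋₂, qₖ = aₖqₖ₋₁ + qₖ₋₂ (with p₋₁=1, p₋₂=0, q₋₁=0, q₋₂=1):
  k=0: a=6, p=6, q=1
  k=1: a=7, p=43, q=7
  k=2: a=2, p=92, q=15
  k=3: a=1, p=135, q=22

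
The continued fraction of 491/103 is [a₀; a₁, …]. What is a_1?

1

491 = 4·103 + 79   →  a_0 = 4
103 = 1·79 + 24   →  a_1 = 1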